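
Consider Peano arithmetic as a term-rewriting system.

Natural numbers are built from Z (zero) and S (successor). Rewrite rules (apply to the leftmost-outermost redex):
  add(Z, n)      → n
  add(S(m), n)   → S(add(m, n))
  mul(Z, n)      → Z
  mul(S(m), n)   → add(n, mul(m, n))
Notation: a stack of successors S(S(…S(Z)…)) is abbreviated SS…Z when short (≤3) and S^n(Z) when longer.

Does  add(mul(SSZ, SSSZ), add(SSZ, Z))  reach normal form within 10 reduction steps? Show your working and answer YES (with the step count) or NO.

Answer: NO — after 10 steps the term is S(S(S(add(S(add(SSZ, mul(Z, SSSZ))), add(SSZ, Z))))), not yet normal

Reduction:
  start: add(mul(SSZ, SSSZ), add(SSZ, Z))
  step 1: add(add(SSSZ, mul(SZ, SSSZ)), add(SSZ, Z))
  step 2: add(S(add(SSZ, mul(SZ, SSSZ))), add(SSZ, Z))
  step 3: S(add(add(SSZ, mul(SZ, SSSZ)), add(SSZ, Z)))
  step 4: S(add(S(add(SZ, mul(SZ, SSSZ))), add(SSZ, Z)))
  step 5: S(S(add(add(SZ, mul(SZ, SSSZ)), add(SSZ, Z))))
  step 6: S(S(add(S(add(Z, mul(SZ, SSSZ))), add(SSZ, Z))))
  step 7: S(S(S(add(add(Z, mul(SZ, SSSZ)), add(SSZ, Z)))))
  step 8: S(S(S(add(mul(SZ, SSSZ), add(SSZ, Z)))))
  step 9: S(S(S(add(add(SSSZ, mul(Z, SSSZ)), add(SSZ, Z)))))
  step 10: S(S(S(add(S(add(SSZ, mul(Z, SSSZ))), add(SSZ, Z)))))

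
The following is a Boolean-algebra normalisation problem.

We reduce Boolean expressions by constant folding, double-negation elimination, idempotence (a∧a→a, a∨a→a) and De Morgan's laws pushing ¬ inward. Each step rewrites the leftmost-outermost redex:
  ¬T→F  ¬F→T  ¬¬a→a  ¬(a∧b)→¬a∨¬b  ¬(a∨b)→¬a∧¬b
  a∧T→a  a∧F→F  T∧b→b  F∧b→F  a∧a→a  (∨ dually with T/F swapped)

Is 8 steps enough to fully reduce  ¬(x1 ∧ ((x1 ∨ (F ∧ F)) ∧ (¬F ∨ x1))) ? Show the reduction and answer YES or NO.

  start: ¬(x1 ∧ ((x1 ∨ (F ∧ F)) ∧ (¬F ∨ x1)))
  step 1: ¬x1 ∨ ¬((x1 ∨ (F ∧ F)) ∧ (¬F ∨ x1))
  step 2: ¬x1 ∨ (¬(x1 ∨ (F ∧ F)) ∨ ¬(¬F ∨ x1))
  step 3: ¬x1 ∨ ((¬x1 ∧ ¬(F ∧ F)) ∨ ¬(¬F ∨ x1))
  step 4: ¬x1 ∨ ((¬x1 ∧ (¬F ∨ ¬F)) ∨ ¬(¬F ∨ x1))
  step 5: ¬x1 ∨ ((¬x1 ∧ ¬F) ∨ ¬(¬F ∨ x1))
  step 6: ¬x1 ∨ ((¬x1 ∧ T) ∨ ¬(¬F ∨ x1))
  step 7: ¬x1 ∨ (¬x1 ∨ ¬(¬F ∨ x1))
  step 8: ¬x1 ∨ (¬x1 ∨ (¬¬F ∧ ¬x1))

Answer: NO — after 8 steps the term is ¬x1 ∨ (¬x1 ∨ (¬¬F ∧ ¬x1)), not yet normal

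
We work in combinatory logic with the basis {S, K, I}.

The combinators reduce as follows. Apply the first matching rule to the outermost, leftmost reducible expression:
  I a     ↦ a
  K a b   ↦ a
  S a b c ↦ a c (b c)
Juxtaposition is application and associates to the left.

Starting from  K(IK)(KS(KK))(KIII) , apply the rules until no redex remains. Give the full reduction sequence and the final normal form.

Answer: normal form = KI  (in 4 steps)

Derivation:
  start: K(IK)(KS(KK))(KIII)
  step 1: IK(KIII)
  step 2: K(KIII)
  step 3: K(II)
  step 4: KI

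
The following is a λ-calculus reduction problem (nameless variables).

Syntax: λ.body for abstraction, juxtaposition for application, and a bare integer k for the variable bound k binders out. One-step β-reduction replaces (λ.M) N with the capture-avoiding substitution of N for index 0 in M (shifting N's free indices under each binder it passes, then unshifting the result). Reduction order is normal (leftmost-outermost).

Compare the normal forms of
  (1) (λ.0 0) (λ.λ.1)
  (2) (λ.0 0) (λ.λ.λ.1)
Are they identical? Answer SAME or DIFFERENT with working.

Term A:
  start: (λ.0 0) (λ.λ.1)
  →1  (λ.λ.1) (λ.λ.1)
  →2  λ.λ.λ.1

Term B:
  start: (λ.0 0) (λ.λ.λ.1)
  →1  (λ.λ.λ.1) (λ.λ.λ.1)
  →2  λ.λ.1

Answer: DIFFERENT — A ⇓ λ.λ.λ.1, B ⇓ λ.λ.1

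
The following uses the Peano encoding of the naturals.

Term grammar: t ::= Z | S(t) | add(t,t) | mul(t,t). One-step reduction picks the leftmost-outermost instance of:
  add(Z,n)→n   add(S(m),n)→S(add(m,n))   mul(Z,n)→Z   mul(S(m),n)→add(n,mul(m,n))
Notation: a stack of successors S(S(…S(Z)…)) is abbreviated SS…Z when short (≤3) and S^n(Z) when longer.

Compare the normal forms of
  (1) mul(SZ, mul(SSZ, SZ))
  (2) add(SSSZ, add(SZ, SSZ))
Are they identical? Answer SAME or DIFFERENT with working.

Answer: DIFFERENT — A ⇓ SSZ, B ⇓ S^6(Z)

Derivation:
Term A:
  start: mul(SZ, mul(SSZ, SZ))
  →1  add(mul(SSZ, SZ), mul(Z, mul(SSZ, SZ)))
  →2  add(add(SZ, mul(SZ, SZ)), mul(Z, mul(SSZ, SZ)))
  →3  add(S(add(Z, mul(SZ, SZ))), mul(Z, mul(SSZ, SZ)))
  →4  S(add(add(Z, mul(SZ, SZ)), mul(Z, mul(SSZ, SZ))))
  →5  S(add(mul(SZ, SZ), mul(Z, mul(SSZ, SZ))))
  →6  S(add(add(SZ, mul(Z, SZ)), mul(Z, mul(SSZ, SZ))))
  →7  S(add(S(add(Z, mul(Z, SZ))), mul(Z, mul(SSZ, SZ))))
  →8  S(S(add(add(Z, mul(Z, SZ)), mul(Z, mul(SSZ, SZ)))))
  →9  S(S(add(mul(Z, SZ), mul(Z, mul(SSZ, SZ)))))
  →10  S(S(add(Z, mul(Z, mul(SSZ, SZ)))))
  →11  S(S(mul(Z, mul(SSZ, SZ))))
  →12  SSZ

Term B:
  start: add(SSSZ, add(SZ, SSZ))
  →1  S(add(SSZ, add(SZ, SSZ)))
  →2  S(S(add(SZ, add(SZ, SSZ))))
  →3  S(S(S(add(Z, add(SZ, SSZ)))))
  →4  S(S(S(add(SZ, SSZ))))
  →5  S(S(S(S(add(Z, SSZ)))))
  →6  S^6(Z)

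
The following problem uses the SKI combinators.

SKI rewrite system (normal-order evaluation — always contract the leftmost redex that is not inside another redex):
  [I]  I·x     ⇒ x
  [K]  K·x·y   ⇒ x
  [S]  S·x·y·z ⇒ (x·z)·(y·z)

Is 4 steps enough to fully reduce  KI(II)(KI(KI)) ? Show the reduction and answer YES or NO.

Answer: YES — reaches normal form I in 3 ≤ 4 steps

Derivation:
  start: KI(II)(KI(KI))
  →1  I(KI(KI))
  →2  KI(KI)
  →3  I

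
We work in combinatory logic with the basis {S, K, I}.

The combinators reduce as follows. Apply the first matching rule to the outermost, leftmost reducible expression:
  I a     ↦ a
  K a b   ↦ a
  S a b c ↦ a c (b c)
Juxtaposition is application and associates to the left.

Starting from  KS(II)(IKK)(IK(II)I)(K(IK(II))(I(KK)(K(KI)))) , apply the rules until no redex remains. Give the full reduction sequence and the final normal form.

  start: KS(II)(IKK)(IK(II)I)(K(IK(II))(I(KK)(K(KI))))
  [1] S(IKK)(IK(II)I)(K(IK(II))(I(KK)(K(KI))))
  [2] IKK(K(IK(II))(I(KK)(K(KI))))(IK(II)I(K(IK(II))(I(KK)(K(KI)))))
  [3] KK(K(IK(II))(I(KK)(K(KI))))(IK(II)I(K(IK(II))(I(KK)(K(KI)))))
  [4] K(IK(II)I(K(IK(II))(I(KK)(K(KI)))))
  [5] K(K(II)I(K(IK(II))(I(KK)(K(KI)))))
  [6] K(II(K(IK(II))(I(KK)(K(KI)))))
  [7] K(I(K(IK(II))(I(KK)(K(KI)))))
  [8] K(K(IK(II))(I(KK)(K(KI))))
  [9] K(IK(II))
  [10] K(K(II))
  [11] K(KI)

Answer: normal form = K(KI)  (in 11 steps)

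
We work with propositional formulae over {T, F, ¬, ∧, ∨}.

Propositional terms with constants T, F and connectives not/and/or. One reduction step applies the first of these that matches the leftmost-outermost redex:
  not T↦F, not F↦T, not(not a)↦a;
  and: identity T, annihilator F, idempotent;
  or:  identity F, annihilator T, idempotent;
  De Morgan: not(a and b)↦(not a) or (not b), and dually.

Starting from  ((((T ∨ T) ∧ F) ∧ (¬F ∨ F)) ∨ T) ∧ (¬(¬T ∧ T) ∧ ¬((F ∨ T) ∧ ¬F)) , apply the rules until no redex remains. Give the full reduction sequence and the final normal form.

  start: ((((T ∨ T) ∧ F) ∧ (¬F ∨ F)) ∨ T) ∧ (¬(¬T ∧ T) ∧ ¬((F ∨ T) ∧ ¬F))
  →1  T ∧ (¬(¬T ∧ T) ∧ ¬((F ∨ T) ∧ ¬F))
  →2  ¬(¬T ∧ T) ∧ ¬((F ∨ T) ∧ ¬F)
  →3  (¬¬T ∨ ¬T) ∧ ¬((F ∨ T) ∧ ¬F)
  →4  (T ∨ ¬T) ∧ ¬((F ∨ T) ∧ ¬F)
  →5  T ∧ ¬((F ∨ T) ∧ ¬F)
  →6  ¬((F ∨ T) ∧ ¬F)
  →7  ¬(F ∨ T) ∨ ¬¬F
  →8  (¬F ∧ ¬T) ∨ ¬¬F
  →9  (T ∧ ¬T) ∨ ¬¬F
  →10  ¬T ∨ ¬¬F
  →11  F ∨ ¬¬F
  →12  ¬¬F
  →13  F

Answer: normal form = F  (in 13 steps)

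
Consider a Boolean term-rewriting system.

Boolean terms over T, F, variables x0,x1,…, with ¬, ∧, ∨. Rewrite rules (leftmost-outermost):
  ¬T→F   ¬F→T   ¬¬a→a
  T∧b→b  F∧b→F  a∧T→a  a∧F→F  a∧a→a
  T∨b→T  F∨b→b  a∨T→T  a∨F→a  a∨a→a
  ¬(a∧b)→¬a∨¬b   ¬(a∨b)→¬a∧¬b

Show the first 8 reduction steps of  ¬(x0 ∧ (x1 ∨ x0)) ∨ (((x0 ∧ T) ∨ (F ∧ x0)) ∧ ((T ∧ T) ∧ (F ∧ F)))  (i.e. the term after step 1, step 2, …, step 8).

  start: ¬(x0 ∧ (x1 ∨ x0)) ∨ (((x0 ∧ T) ∨ (F ∧ x0)) ∧ ((T ∧ T) ∧ (F ∧ F)))
  [1] (¬x0 ∨ ¬(x1 ∨ x0)) ∨ (((x0 ∧ T) ∨ (F ∧ x0)) ∧ ((T ∧ T) ∧ (F ∧ F)))
  [2] (¬x0 ∨ (¬x1 ∧ ¬x0)) ∨ (((x0 ∧ T) ∨ (F ∧ x0)) ∧ ((T ∧ T) ∧ (F ∧ F)))
  [3] (¬x0 ∨ (¬x1 ∧ ¬x0)) ∨ ((x0 ∨ (F ∧ x0)) ∧ ((T ∧ T) ∧ (F ∧ F)))
  [4] (¬x0 ∨ (¬x1 ∧ ¬x0)) ∨ ((x0 ∨ F) ∧ ((T ∧ T) ∧ (F ∧ F)))
  [5] (¬x0 ∨ (¬x1 ∧ ¬x0)) ∨ (x0 ∧ ((T ∧ T) ∧ (F ∧ F)))
  [6] (¬x0 ∨ (¬x1 ∧ ¬x0)) ∨ (x0 ∧ (T ∧ (F ∧ F)))
  [7] (¬x0 ∨ (¬x1 ∧ ¬x0)) ∨ (x0 ∧ (F ∧ F))
  [8] (¬x0 ∨ (¬x1 ∧ ¬x0)) ∨ (x0 ∧ F)

Answer: after 8 steps: (¬x0 ∨ (¬x1 ∧ ¬x0)) ∨ (x0 ∧ F)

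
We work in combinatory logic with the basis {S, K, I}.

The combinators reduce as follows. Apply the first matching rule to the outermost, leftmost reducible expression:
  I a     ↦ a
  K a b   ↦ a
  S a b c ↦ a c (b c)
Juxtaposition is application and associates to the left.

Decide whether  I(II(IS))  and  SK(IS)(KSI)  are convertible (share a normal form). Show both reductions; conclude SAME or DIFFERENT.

Answer: SAME — A ⇓ S, B ⇓ S

Reduction:
Term A:
  start: I(II(IS))
  [1] II(IS)
  [2] I(IS)
  [3] IS
  [4] S

Term B:
  start: SK(IS)(KSI)
  [1] K(KSI)(IS(KSI))
  [2] KSI
  [3] S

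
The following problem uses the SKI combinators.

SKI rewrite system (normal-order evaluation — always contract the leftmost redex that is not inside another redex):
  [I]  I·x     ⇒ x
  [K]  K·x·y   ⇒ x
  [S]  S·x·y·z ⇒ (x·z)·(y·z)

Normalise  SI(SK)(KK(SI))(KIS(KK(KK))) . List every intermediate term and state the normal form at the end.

Answer: normal form = SKK  (in 5 steps)

Derivation:
  start: SI(SK)(KK(SI))(KIS(KK(KK)))
  step 1: I(KK(SI))(SK(KK(SI)))(KIS(KK(KK)))
  step 2: KK(SI)(SK(KK(SI)))(KIS(KK(KK)))
  step 3: K(SK(KK(SI)))(KIS(KK(KK)))
  step 4: SK(KK(SI))
  step 5: SKK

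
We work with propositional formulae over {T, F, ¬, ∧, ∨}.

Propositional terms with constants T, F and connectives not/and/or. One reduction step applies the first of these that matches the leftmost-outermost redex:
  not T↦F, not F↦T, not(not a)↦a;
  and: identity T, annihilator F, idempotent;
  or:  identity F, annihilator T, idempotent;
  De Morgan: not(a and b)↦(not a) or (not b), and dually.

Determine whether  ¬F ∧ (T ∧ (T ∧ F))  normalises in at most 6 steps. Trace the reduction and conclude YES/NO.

Answer: YES — reaches normal form F in 4 ≤ 6 steps

Working:
  start: ¬F ∧ (T ∧ (T ∧ F))
  step 1: T ∧ (T ∧ (T ∧ F))
  step 2: T ∧ (T ∧ F)
  step 3: T ∧ F
  step 4: F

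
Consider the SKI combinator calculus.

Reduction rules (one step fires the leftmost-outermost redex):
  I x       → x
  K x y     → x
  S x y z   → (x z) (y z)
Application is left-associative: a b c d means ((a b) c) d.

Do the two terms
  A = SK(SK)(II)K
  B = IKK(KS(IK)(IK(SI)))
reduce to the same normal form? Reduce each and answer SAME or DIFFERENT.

Answer: SAME — A ⇓ K, B ⇓ K

Working:
Term A:
  start: SK(SK)(II)K
  [1] K(II)(SK(II))K
  [2] IIK
  [3] IK
  [4] K

Term B:
  start: IKK(KS(IK)(IK(SI)))
  [1] KK(KS(IK)(IK(SI)))
  [2] K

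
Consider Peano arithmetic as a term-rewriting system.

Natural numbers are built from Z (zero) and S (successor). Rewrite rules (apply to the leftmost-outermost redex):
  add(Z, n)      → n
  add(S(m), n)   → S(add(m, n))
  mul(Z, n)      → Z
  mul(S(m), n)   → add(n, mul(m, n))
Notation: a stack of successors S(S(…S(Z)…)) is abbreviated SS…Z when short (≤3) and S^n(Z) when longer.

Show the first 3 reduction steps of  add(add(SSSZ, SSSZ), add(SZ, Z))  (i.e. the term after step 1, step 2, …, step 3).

Answer: after 3 steps: S(add(S(add(SZ, SSSZ)), add(SZ, Z)))

Derivation:
  start: add(add(SSSZ, SSSZ), add(SZ, Z))
  [1] add(S(add(SSZ, SSSZ)), add(SZ, Z))
  [2] S(add(add(SSZ, SSSZ), add(SZ, Z)))
  [3] S(add(S(add(SZ, SSSZ)), add(SZ, Z)))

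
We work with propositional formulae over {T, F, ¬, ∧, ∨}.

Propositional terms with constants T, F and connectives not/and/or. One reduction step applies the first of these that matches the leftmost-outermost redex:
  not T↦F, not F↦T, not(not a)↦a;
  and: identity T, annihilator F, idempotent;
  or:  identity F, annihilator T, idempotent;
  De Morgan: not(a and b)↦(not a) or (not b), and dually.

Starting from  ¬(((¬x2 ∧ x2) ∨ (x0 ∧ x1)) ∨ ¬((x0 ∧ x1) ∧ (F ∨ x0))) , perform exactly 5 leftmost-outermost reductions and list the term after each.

Answer: after 5 steps: ((x2 ∨ ¬x2) ∧ (¬x0 ∨ ¬x1)) ∧ ¬¬((x0 ∧ x1) ∧ (F ∨ x0))

Derivation:
  start: ¬(((¬x2 ∧ x2) ∨ (x0 ∧ x1)) ∨ ¬((x0 ∧ x1) ∧ (F ∨ x0)))
  step 1: ¬((¬x2 ∧ x2) ∨ (x0 ∧ x1)) ∧ ¬¬((x0 ∧ x1) ∧ (F ∨ x0))
  step 2: (¬(¬x2 ∧ x2) ∧ ¬(x0 ∧ x1)) ∧ ¬¬((x0 ∧ x1) ∧ (F ∨ x0))
  step 3: ((¬¬x2 ∨ ¬x2) ∧ ¬(x0 ∧ x1)) ∧ ¬¬((x0 ∧ x1) ∧ (F ∨ x0))
  step 4: ((x2 ∨ ¬x2) ∧ ¬(x0 ∧ x1)) ∧ ¬¬((x0 ∧ x1) ∧ (F ∨ x0))
  step 5: ((x2 ∨ ¬x2) ∧ (¬x0 ∨ ¬x1)) ∧ ¬¬((x0 ∧ x1) ∧ (F ∨ x0))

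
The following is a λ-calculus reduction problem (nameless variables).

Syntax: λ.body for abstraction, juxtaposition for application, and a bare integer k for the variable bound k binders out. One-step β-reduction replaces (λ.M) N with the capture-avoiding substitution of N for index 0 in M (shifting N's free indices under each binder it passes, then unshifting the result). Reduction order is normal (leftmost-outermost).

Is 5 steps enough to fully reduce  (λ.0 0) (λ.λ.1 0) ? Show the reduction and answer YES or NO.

Answer: YES — reaches normal form λ.λ.1 0 in 3 ≤ 5 steps

Reduction:
  start: (λ.0 0) (λ.λ.1 0)
  →1  (λ.λ.1 0) (λ.λ.1 0)
  →2  λ.(λ.λ.1 0) 0
  →3  λ.λ.1 0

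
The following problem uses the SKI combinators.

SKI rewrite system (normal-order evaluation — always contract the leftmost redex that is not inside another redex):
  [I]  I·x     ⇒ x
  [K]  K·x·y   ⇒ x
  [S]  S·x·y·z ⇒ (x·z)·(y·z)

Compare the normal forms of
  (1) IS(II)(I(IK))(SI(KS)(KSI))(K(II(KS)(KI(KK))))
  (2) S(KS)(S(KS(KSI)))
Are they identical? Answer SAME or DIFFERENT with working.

Answer: SAME — A ⇓ S(KS)(SS), B ⇓ S(KS)(SS)

Derivation:
Term A:
  start: IS(II)(I(IK))(SI(KS)(KSI))(K(II(KS)(KI(KK))))
  step 1: S(II)(I(IK))(SI(KS)(KSI))(K(II(KS)(KI(KK))))
  step 2: II(SI(KS)(KSI))(I(IK)(SI(KS)(KSI)))(K(II(KS)(KI(KK))))
  step 3: I(SI(KS)(KSI))(I(IK)(SI(KS)(KSI)))(K(II(KS)(KI(KK))))
  step 4: SI(KS)(KSI)(I(IK)(SI(KS)(KSI)))(K(II(KS)(KI(KK))))
  step 5: I(KSI)(KS(KSI))(I(IK)(SI(KS)(KSI)))(K(II(KS)(KI(KK))))
  step 6: KSI(KS(KSI))(I(IK)(SI(KS)(KSI)))(K(II(KS)(KI(KK))))
  step 7: S(KS(KSI))(I(IK)(SI(KS)(KSI)))(K(II(KS)(KI(KK))))
  step 8: KS(KSI)(K(II(KS)(KI(KK))))(I(IK)(SI(KS)(KSI))(K(II(KS)(KI(KK)))))
  step 9: S(K(II(KS)(KI(KK))))(I(IK)(SI(KS)(KSI))(K(II(KS)(KI(KK)))))
  step 10: S(K(I(KS)(KI(KK))))(I(IK)(SI(KS)(KSI))(K(II(KS)(KI(KK)))))
  step 11: S(K(KS(KI(KK))))(I(IK)(SI(KS)(KSI))(K(II(KS)(KI(KK)))))
  step 12: S(KS)(I(IK)(SI(KS)(KSI))(K(II(KS)(KI(KK)))))
  step 13: S(KS)(IK(SI(KS)(KSI))(K(II(KS)(KI(KK)))))
  step 14: S(KS)(K(SI(KS)(KSI))(K(II(KS)(KI(KK)))))
  step 15: S(KS)(SI(KS)(KSI))
  step 16: S(KS)(I(KSI)(KS(KSI)))
  step 17: S(KS)(KSI(KS(KSI)))
  step 18: S(KS)(S(KS(KSI)))
  step 19: S(KS)(SS)

Term B:
  start: S(KS)(S(KS(KSI)))
  step 1: S(KS)(SS)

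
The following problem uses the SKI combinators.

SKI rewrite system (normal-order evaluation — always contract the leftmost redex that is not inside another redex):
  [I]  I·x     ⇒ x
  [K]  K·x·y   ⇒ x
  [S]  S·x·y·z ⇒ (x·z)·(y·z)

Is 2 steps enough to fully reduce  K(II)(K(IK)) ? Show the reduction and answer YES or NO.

Answer: YES — reaches normal form I in 2 ≤ 2 steps

Reduction:
  start: K(II)(K(IK))
  step 1: II
  step 2: I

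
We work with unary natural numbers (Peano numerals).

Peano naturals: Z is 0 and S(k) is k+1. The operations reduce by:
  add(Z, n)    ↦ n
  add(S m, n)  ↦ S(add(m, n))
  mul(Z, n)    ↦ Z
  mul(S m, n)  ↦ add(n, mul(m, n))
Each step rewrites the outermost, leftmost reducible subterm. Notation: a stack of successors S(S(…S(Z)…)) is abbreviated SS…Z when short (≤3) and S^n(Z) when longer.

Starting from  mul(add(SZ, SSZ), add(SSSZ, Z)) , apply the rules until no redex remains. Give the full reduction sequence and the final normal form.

Answer: normal form = S^9(Z)  (in 30 steps)

Working:
  start: mul(add(SZ, SSZ), add(SSSZ, Z))
  [1] mul(S(add(Z, SSZ)), add(SSSZ, Z))
  [2] add(add(SSSZ, Z), mul(add(Z, SSZ), add(SSSZ, Z)))
  [3] add(S(add(SSZ, Z)), mul(add(Z, SSZ), add(SSSZ, Z)))
  [4] S(add(add(SSZ, Z), mul(add(Z, SSZ), add(SSSZ, Z))))
  [5] S(add(S(add(SZ, Z)), mul(add(Z, SSZ), add(SSSZ, Z))))
  [6] S(S(add(add(SZ, Z), mul(add(Z, SSZ), add(SSSZ, Z)))))
  [7] S(S(add(S(add(Z, Z)), mul(add(Z, SSZ), add(SSSZ, Z)))))
  [8] S(S(S(add(add(Z, Z), mul(add(Z, SSZ), add(SSSZ, Z))))))
  [9] S(S(S(add(Z, mul(add(Z, SSZ), add(SSSZ, Z))))))
  [10] S(S(S(mul(add(Z, SSZ), add(SSSZ, Z)))))
  [11] S(S(S(mul(SSZ, add(SSSZ, Z)))))
  [12] S(S(S(add(add(SSSZ, Z), mul(SZ, add(SSSZ, Z))))))
  [13] S(S(S(add(S(add(SSZ, Z)), mul(SZ, add(SSSZ, Z))))))
  [14] S(S(S(S(add(add(SSZ, Z), mul(SZ, add(SSSZ, Z)))))))
  [15] S(S(S(S(add(S(add(SZ, Z)), mul(SZ, add(SSSZ, Z)))))))
  [16] S(S(S(S(S(add(add(SZ, Z), mul(SZ, add(SSSZ, Z))))))))
  [17] S(S(S(S(S(add(S(add(Z, Z)), mul(SZ, add(SSSZ, Z))))))))
  [18] S(S(S(S(S(S(add(add(Z, Z), mul(SZ, add(SSSZ, Z)))))))))
  [19] S(S(S(S(S(S(add(Z, mul(SZ, add(SSSZ, Z)))))))))
  [20] S(S(S(S(S(S(mul(SZ, add(SSSZ, Z))))))))
  [21] S(S(S(S(S(S(add(add(SSSZ, Z), mul(Z, add(SSSZ, Z)))))))))
  [22] S(S(S(S(S(S(add(S(add(SSZ, Z)), mul(Z, add(SSSZ, Z)))))))))
  [23] S(S(S(S(S(S(S(add(add(SSZ, Z), mul(Z, add(SSSZ, Z))))))))))
  [24] S(S(S(S(S(S(S(add(S(add(SZ, Z)), mul(Z, add(SSSZ, Z))))))))))
  [25] S(S(S(S(S(S(S(S(add(add(SZ, Z), mul(Z, add(SSSZ, Z)))))))))))
  [26] S(S(S(S(S(S(S(S(add(S(add(Z, Z)), mul(Z, add(SSSZ, Z)))))))))))
  [27] S(S(S(S(S(S(S(S(S(add(add(Z, Z), mul(Z, add(SSSZ, Z))))))))))))
  [28] S(S(S(S(S(S(S(S(S(add(Z, mul(Z, add(SSSZ, Z))))))))))))
  [29] S(S(S(S(S(S(S(S(S(mul(Z, add(SSSZ, Z)))))))))))
  [30] S^9(Z)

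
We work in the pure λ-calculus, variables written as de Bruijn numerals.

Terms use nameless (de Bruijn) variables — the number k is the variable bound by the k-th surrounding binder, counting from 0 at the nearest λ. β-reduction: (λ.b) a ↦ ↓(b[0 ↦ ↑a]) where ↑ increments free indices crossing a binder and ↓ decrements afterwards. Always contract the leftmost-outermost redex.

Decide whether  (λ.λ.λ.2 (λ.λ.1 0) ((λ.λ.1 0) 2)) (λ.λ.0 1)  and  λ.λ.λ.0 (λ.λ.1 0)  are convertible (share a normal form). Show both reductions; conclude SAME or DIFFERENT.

Answer: SAME — A ⇓ λ.λ.λ.0 (λ.λ.1 0), B ⇓ λ.λ.λ.0 (λ.λ.1 0)

Working:
Term A:
  start: (λ.λ.λ.2 (λ.λ.1 0) ((λ.λ.1 0) 2)) (λ.λ.0 1)
  [1] λ.λ.(λ.λ.0 1) (λ.λ.1 0) ((λ.λ.1 0) (λ.λ.0 1))
  [2] λ.λ.(λ.0 (λ.λ.1 0)) ((λ.λ.1 0) (λ.λ.0 1))
  [3] λ.λ.(λ.λ.1 0) (λ.λ.0 1) (λ.λ.1 0)
  [4] λ.λ.(λ.(λ.λ.0 1) 0) (λ.λ.1 0)
  [5] λ.λ.(λ.λ.0 1) (λ.λ.1 0)
  [6] λ.λ.λ.0 (λ.λ.1 0)

Term B:
  start: λ.λ.λ.0 (λ.λ.1 0)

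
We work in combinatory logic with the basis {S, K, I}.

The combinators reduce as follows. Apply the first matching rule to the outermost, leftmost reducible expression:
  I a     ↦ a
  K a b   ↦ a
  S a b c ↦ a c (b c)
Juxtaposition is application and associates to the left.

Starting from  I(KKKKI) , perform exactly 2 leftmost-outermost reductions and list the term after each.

  start: I(KKKKI)
  [1] KKKKI
  [2] KKI

Answer: after 2 steps: KKI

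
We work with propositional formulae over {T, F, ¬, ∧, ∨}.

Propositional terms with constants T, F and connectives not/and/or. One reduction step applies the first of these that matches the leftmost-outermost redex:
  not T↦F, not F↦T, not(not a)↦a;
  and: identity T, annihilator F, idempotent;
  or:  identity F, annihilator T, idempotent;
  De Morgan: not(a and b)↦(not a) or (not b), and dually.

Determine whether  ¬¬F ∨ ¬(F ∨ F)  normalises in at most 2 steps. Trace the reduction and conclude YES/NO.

  start: ¬¬F ∨ ¬(F ∨ F)
  [1] F ∨ ¬(F ∨ F)
  [2] ¬(F ∨ F)

Answer: NO — after 2 steps the term is ¬(F ∨ F), not yet normal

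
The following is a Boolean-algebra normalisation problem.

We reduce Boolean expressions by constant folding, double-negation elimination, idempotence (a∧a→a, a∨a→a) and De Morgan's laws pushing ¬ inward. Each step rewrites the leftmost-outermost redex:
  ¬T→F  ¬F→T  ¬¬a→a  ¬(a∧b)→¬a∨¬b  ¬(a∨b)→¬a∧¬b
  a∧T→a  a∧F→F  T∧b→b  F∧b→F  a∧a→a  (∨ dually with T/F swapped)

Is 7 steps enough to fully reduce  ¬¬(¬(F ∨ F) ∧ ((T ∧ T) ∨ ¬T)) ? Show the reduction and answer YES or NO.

Answer: YES — reaches normal form T in 7 ≤ 7 steps

Reduction:
  start: ¬¬(¬(F ∨ F) ∧ ((T ∧ T) ∨ ¬T))
  step 1: ¬(F ∨ F) ∧ ((T ∧ T) ∨ ¬T)
  step 2: (¬F ∧ ¬F) ∧ ((T ∧ T) ∨ ¬T)
  step 3: ¬F ∧ ((T ∧ T) ∨ ¬T)
  step 4: T ∧ ((T ∧ T) ∨ ¬T)
  step 5: (T ∧ T) ∨ ¬T
  step 6: T ∨ ¬T
  step 7: T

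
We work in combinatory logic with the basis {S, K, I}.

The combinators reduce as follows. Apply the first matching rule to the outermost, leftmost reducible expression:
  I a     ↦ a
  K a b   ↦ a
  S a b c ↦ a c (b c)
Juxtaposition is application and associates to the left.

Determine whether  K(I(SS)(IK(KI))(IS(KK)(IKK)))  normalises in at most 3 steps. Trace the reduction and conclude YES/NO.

  start: K(I(SS)(IK(KI))(IS(KK)(IKK)))
  →1  K(SS(IK(KI))(IS(KK)(IKK)))
  →2  K(S(IS(KK)(IKK))(IK(KI)(IS(KK)(IKK))))
  →3  K(S(S(KK)(IKK))(IK(KI)(IS(KK)(IKK))))

Answer: NO — after 3 steps the term is K(S(S(KK)(IKK))(IK(KI)(IS(KK)(IKK)))), not yet normal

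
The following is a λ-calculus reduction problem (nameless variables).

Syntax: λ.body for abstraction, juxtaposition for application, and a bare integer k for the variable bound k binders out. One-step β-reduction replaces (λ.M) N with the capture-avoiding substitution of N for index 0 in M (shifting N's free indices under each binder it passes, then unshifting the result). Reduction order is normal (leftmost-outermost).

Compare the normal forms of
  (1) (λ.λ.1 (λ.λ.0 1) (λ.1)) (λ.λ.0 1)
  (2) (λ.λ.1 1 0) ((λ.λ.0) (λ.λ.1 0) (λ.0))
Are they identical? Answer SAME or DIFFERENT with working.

Term A:
  start: (λ.λ.1 (λ.λ.0 1) (λ.1)) (λ.λ.0 1)
  [1] λ.(λ.λ.0 1) (λ.λ.0 1) (λ.1)
  [2] λ.(λ.0 (λ.λ.0 1)) (λ.1)
  [3] λ.(λ.1) (λ.λ.0 1)
  [4] λ.0

Term B:
  start: (λ.λ.1 1 0) ((λ.λ.0) (λ.λ.1 0) (λ.0))
  [1] λ.(λ.λ.0) (λ.λ.1 0) (λ.0) ((λ.λ.0) (λ.λ.1 0) (λ.0)) 0
  [2] λ.(λ.0) (λ.0) ((λ.λ.0) (λ.λ.1 0) (λ.0)) 0
  [3] λ.(λ.0) ((λ.λ.0) (λ.λ.1 0) (λ.0)) 0
  [4] λ.(λ.λ.0) (λ.λ.1 0) (λ.0) 0
  [5] λ.(λ.0) (λ.0) 0
  [6] λ.(λ.0) 0
  [7] λ.0

Answer: SAME — A ⇓ λ.0, B ⇓ λ.0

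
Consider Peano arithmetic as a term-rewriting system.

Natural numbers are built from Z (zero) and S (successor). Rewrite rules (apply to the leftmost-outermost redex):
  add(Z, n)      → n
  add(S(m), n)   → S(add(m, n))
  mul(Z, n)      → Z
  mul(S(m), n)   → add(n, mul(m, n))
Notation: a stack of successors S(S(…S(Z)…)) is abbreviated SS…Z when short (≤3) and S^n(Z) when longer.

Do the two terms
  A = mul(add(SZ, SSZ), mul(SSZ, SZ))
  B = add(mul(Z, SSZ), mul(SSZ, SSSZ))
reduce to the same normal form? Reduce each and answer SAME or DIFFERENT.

Answer: SAME — A ⇓ S^6(Z), B ⇓ S^6(Z)

Working:
Term A:
  start: mul(add(SZ, SSZ), mul(SSZ, SZ))
  [1] mul(S(add(Z, SSZ)), mul(SSZ, SZ))
  [2] add(mul(SSZ, SZ), mul(add(Z, SSZ), mul(SSZ, SZ)))
  [3] add(add(SZ, mul(SZ, SZ)), mul(add(Z, SSZ), mul(SSZ, SZ)))
  [4] add(S(add(Z, mul(SZ, SZ))), mul(add(Z, SSZ), mul(SSZ, SZ)))
  [5] S(add(add(Z, mul(SZ, SZ)), mul(add(Z, SSZ), mul(SSZ, SZ))))
  [6] S(add(mul(SZ, SZ), mul(add(Z, SSZ), mul(SSZ, SZ))))
  [7] S(add(add(SZ, mul(Z, SZ)), mul(add(Z, SSZ), mul(SSZ, SZ))))
  [8] S(add(S(add(Z, mul(Z, SZ))), mul(add(Z, SSZ), mul(SSZ, SZ))))
  [9] S(S(add(add(Z, mul(Z, SZ)), mul(add(Z, SSZ), mul(SSZ, SZ)))))
  [10] S(S(add(mul(Z, SZ), mul(add(Z, SSZ), mul(SSZ, SZ)))))
  [11] S(S(add(Z, mul(add(Z, SSZ), mul(SSZ, SZ)))))
  [12] S(S(mul(add(Z, SSZ), mul(SSZ, SZ))))
  [13] S(S(mul(SSZ, mul(SSZ, SZ))))
  [14] S(S(add(mul(SSZ, SZ), mul(SZ, mul(SSZ, SZ)))))
  [15] S(S(add(add(SZ, mul(SZ, SZ)), mul(SZ, mul(SSZ, SZ)))))
  [16] S(S(add(S(add(Z, mul(SZ, SZ))), mul(SZ, mul(SSZ, SZ)))))
  [17] S(S(S(add(add(Z, mul(SZ, SZ)), mul(SZ, mul(SSZ, SZ))))))
  [18] S(S(S(add(mul(SZ, SZ), mul(SZ, mul(SSZ, SZ))))))
  [19] S(S(S(add(add(SZ, mul(Z, SZ)), mul(SZ, mul(SSZ, SZ))))))
  [20] S(S(S(add(S(add(Z, mul(Z, SZ))), mul(SZ, mul(SSZ, SZ))))))
  [21] S(S(S(S(add(add(Z, mul(Z, SZ)), mul(SZ, mul(SSZ, SZ)))))))
  [22] S(S(S(S(add(mul(Z, SZ), mul(SZ, mul(SSZ, SZ)))))))
  [23] S(S(S(S(add(Z, mul(SZ, mul(SSZ, SZ)))))))
  [24] S(S(S(S(mul(SZ, mul(SSZ, SZ))))))
  [25] S(S(S(S(add(mul(SSZ, SZ), mul(Z, mul(SSZ, SZ)))))))
  [26] S(S(S(S(add(add(SZ, mul(SZ, SZ)), mul(Z, mul(SSZ, SZ)))))))
  [27] S(S(S(S(add(S(add(Z, mul(SZ, SZ))), mul(Z, mul(SSZ, SZ)))))))
  [28] S(S(S(S(S(add(add(Z, mul(SZ, SZ)), mul(Z, mul(SSZ, SZ))))))))
  [29] S(S(S(S(S(add(mul(SZ, SZ), mul(Z, mul(SSZ, SZ))))))))
  [30] S(S(S(S(S(add(add(SZ, mul(Z, SZ)), mul(Z, mul(SSZ, SZ))))))))
  [31] S(S(S(S(S(add(S(add(Z, mul(Z, SZ))), mul(Z, mul(SSZ, SZ))))))))
  [32] S(S(S(S(S(S(add(add(Z, mul(Z, SZ)), mul(Z, mul(SSZ, SZ)))))))))
  [33] S(S(S(S(S(S(add(mul(Z, SZ), mul(Z, mul(SSZ, SZ)))))))))
  [34] S(S(S(S(S(S(add(Z, mul(Z, mul(SSZ, SZ)))))))))
  [35] S(S(S(S(S(S(mul(Z, mul(SSZ, SZ))))))))
  [36] S^6(Z)

Term B:
  start: add(mul(Z, SSZ), mul(SSZ, SSSZ))
  [1] add(Z, mul(SSZ, SSSZ))
  [2] mul(SSZ, SSSZ)
  [3] add(SSSZ, mul(SZ, SSSZ))
  [4] S(add(SSZ, mul(SZ, SSSZ)))
  [5] S(S(add(SZ, mul(SZ, SSSZ))))
  [6] S(S(S(add(Z, mul(SZ, SSSZ)))))
  [7] S(S(S(mul(SZ, SSSZ))))
  [8] S(S(S(add(SSSZ, mul(Z, SSSZ)))))
  [9] S(S(S(S(add(SSZ, mul(Z, SSSZ))))))
  [10] S(S(S(S(S(add(SZ, mul(Z, SSSZ)))))))
  [11] S(S(S(S(S(S(add(Z, mul(Z, SSSZ))))))))
  [12] S(S(S(S(S(S(mul(Z, SSSZ)))))))
  [13] S^6(Z)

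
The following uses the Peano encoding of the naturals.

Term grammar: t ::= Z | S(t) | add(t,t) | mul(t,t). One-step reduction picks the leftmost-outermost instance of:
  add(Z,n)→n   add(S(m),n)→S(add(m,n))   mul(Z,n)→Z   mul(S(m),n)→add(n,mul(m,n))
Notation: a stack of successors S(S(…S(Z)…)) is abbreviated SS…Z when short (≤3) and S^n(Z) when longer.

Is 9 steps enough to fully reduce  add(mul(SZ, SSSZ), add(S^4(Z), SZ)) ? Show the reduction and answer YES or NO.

  start: add(mul(SZ, SSSZ), add(S^4(Z), SZ))
  →1  add(add(SSSZ, mul(Z, SSSZ)), add(S^4(Z), SZ))
  →2  add(S(add(SSZ, mul(Z, SSSZ))), add(S^4(Z), SZ))
  →3  S(add(add(SSZ, mul(Z, SSSZ)), add(S^4(Z), SZ)))
  →4  S(add(S(add(SZ, mul(Z, SSSZ))), add(S^4(Z), SZ)))
  →5  S(S(add(add(SZ, mul(Z, SSSZ)), add(S^4(Z), SZ))))
  →6  S(S(add(S(add(Z, mul(Z, SSSZ))), add(S^4(Z), SZ))))
  →7  S(S(S(add(add(Z, mul(Z, SSSZ)), add(S^4(Z), SZ)))))
  →8  S(S(S(add(mul(Z, SSSZ), add(S^4(Z), SZ)))))
  →9  S(S(S(add(Z, add(S^4(Z), SZ)))))

Answer: NO — after 9 steps the term is S(S(S(add(Z, add(S^4(Z), SZ))))), not yet normal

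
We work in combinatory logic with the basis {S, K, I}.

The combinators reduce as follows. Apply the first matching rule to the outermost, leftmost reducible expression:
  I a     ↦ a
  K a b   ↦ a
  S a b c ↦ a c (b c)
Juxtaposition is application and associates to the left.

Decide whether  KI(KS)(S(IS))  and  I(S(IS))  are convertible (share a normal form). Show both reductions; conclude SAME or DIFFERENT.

Term A:
  start: KI(KS)(S(IS))
  step 1: I(S(IS))
  step 2: S(IS)
  step 3: SS

Term B:
  start: I(S(IS))
  step 1: S(IS)
  step 2: SS

Answer: SAME — A ⇓ SS, B ⇓ SS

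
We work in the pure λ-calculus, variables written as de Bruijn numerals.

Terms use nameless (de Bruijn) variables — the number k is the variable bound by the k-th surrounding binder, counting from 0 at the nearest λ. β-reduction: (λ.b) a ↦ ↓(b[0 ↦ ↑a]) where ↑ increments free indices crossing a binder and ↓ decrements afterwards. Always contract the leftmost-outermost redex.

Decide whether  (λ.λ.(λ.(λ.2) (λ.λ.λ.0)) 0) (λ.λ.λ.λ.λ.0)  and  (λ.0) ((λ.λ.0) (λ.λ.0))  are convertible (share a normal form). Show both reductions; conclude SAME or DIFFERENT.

Answer: SAME — A ⇓ λ.0, B ⇓ λ.0

Derivation:
Term A:
  start: (λ.λ.(λ.(λ.2) (λ.λ.λ.0)) 0) (λ.λ.λ.λ.λ.0)
  [1] λ.(λ.(λ.2) (λ.λ.λ.0)) 0
  [2] λ.(λ.1) (λ.λ.λ.0)
  [3] λ.0

Term B:
  start: (λ.0) ((λ.λ.0) (λ.λ.0))
  [1] (λ.λ.0) (λ.λ.0)
  [2] λ.0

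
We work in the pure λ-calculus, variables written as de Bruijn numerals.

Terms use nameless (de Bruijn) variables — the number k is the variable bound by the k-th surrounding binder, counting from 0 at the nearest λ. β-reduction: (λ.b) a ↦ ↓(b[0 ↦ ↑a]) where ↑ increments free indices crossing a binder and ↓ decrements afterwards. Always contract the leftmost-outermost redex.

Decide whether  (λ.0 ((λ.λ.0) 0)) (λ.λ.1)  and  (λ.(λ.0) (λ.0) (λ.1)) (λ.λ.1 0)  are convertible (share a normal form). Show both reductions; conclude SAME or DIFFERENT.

Answer: DIFFERENT — A ⇓ λ.λ.0, B ⇓ λ.λ.λ.1 0

Derivation:
Term A:
  start: (λ.0 ((λ.λ.0) 0)) (λ.λ.1)
  [1] (λ.λ.1) ((λ.λ.0) (λ.λ.1))
  [2] λ.(λ.λ.0) (λ.λ.1)
  [3] λ.λ.0

Term B:
  start: (λ.(λ.0) (λ.0) (λ.1)) (λ.λ.1 0)
  [1] (λ.0) (λ.0) (λ.λ.λ.1 0)
  [2] (λ.0) (λ.λ.λ.1 0)
  [3] λ.λ.λ.1 0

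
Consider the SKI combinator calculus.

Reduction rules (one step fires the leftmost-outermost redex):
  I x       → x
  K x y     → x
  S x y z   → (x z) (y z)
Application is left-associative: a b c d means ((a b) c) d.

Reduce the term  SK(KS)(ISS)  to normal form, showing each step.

Answer: normal form = SS  (in 3 steps)

Reduction:
  start: SK(KS)(ISS)
  step 1: K(ISS)(KS(ISS))
  step 2: ISS
  step 3: SS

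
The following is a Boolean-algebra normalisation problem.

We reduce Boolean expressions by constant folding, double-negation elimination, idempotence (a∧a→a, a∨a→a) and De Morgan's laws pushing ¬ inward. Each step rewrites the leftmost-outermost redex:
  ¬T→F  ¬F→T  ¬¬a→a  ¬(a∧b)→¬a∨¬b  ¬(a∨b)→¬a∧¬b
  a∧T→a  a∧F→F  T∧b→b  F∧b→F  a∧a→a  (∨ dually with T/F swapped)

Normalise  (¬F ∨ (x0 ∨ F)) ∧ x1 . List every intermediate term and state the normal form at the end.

  start: (¬F ∨ (x0 ∨ F)) ∧ x1
  →1  (T ∨ (x0 ∨ F)) ∧ x1
  →2  T ∧ x1
  →3  x1

Answer: normal form = x1  (in 3 steps)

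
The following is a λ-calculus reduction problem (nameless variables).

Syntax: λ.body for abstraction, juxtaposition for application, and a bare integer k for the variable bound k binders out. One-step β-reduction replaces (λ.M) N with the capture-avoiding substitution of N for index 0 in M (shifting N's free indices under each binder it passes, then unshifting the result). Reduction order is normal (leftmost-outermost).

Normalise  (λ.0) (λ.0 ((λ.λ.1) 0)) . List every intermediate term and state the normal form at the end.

Answer: normal form = λ.0 (λ.1)  (in 2 steps)

Derivation:
  start: (λ.0) (λ.0 ((λ.λ.1) 0))
  →1  λ.0 ((λ.λ.1) 0)
  →2  λ.0 (λ.1)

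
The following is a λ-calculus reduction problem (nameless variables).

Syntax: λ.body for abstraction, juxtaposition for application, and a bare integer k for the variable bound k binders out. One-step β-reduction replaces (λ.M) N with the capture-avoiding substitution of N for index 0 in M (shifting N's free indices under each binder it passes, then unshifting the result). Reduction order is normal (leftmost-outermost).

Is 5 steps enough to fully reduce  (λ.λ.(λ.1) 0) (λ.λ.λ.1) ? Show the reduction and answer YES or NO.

  start: (λ.λ.(λ.1) 0) (λ.λ.λ.1)
  →1  λ.(λ.1) 0
  →2  λ.0

Answer: YES — reaches normal form λ.0 in 2 ≤ 5 steps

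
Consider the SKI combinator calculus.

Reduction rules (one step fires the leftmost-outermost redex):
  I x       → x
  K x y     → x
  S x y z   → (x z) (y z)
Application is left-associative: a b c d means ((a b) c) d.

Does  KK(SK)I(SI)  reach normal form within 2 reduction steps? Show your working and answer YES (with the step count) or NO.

Answer: YES — reaches normal form I in 2 ≤ 2 steps

Derivation:
  start: KK(SK)I(SI)
  step 1: KI(SI)
  step 2: I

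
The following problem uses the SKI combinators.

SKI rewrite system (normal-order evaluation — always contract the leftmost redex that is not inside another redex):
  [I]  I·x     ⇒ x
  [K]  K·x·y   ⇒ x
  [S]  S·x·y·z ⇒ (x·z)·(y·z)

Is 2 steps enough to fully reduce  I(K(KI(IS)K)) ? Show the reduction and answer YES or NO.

Answer: NO — after 2 steps the term is K(IK), not yet normal

Derivation:
  start: I(K(KI(IS)K))
  [1] K(KI(IS)K)
  [2] K(IK)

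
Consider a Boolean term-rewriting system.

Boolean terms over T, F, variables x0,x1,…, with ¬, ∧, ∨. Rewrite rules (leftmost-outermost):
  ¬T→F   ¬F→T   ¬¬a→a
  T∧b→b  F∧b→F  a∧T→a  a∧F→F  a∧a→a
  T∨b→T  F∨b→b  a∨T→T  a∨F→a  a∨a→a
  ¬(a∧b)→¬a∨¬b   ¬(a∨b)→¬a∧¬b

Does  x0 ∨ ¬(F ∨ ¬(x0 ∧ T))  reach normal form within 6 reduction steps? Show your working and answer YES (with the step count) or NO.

Answer: YES — reaches normal form x0 in 6 ≤ 6 steps

Working:
  start: x0 ∨ ¬(F ∨ ¬(x0 ∧ T))
  [1] x0 ∨ (¬F ∧ ¬¬(x0 ∧ T))
  [2] x0 ∨ (T ∧ ¬¬(x0 ∧ T))
  [3] x0 ∨ ¬¬(x0 ∧ T)
  [4] x0 ∨ (x0 ∧ T)
  [5] x0 ∨ x0
  [6] x0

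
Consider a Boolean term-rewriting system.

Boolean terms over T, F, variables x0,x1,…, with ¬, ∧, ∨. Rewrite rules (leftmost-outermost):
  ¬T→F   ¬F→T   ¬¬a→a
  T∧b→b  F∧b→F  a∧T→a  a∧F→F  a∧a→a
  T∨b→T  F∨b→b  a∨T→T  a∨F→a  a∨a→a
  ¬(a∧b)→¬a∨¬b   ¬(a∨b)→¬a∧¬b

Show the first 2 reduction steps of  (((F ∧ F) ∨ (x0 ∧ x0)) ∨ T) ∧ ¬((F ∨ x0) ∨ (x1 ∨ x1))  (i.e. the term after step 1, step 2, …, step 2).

Answer: after 2 steps: ¬((F ∨ x0) ∨ (x1 ∨ x1))

Derivation:
  start: (((F ∧ F) ∨ (x0 ∧ x0)) ∨ T) ∧ ¬((F ∨ x0) ∨ (x1 ∨ x1))
  →1  T ∧ ¬((F ∨ x0) ∨ (x1 ∨ x1))
  →2  ¬((F ∨ x0) ∨ (x1 ∨ x1))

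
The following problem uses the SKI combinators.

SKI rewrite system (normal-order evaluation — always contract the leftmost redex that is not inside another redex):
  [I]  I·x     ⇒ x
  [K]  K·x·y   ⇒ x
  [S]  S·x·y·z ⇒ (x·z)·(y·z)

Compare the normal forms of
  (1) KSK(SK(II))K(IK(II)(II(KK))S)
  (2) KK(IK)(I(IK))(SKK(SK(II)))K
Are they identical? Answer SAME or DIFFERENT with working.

Answer: DIFFERENT — A ⇓ S(KS), B ⇓ KK

Reduction:
Term A:
  start: KSK(SK(II))K(IK(II)(II(KK))S)
  step 1: S(SK(II))K(IK(II)(II(KK))S)
  step 2: SK(II)(IK(II)(II(KK))S)(K(IK(II)(II(KK))S))
  step 3: K(IK(II)(II(KK))S)(II(IK(II)(II(KK))S))(K(IK(II)(II(KK))S))
  step 4: IK(II)(II(KK))S(K(IK(II)(II(KK))S))
  step 5: K(II)(II(KK))S(K(IK(II)(II(KK))S))
  step 6: IIS(K(IK(II)(II(KK))S))
  step 7: IS(K(IK(II)(II(KK))S))
  step 8: S(K(IK(II)(II(KK))S))
  step 9: S(K(K(II)(II(KK))S))
  step 10: S(K(IIS))
  step 11: S(K(IS))
  step 12: S(KS)

Term B:
  start: KK(IK)(I(IK))(SKK(SK(II)))K
  step 1: K(I(IK))(SKK(SK(II)))K
  step 2: I(IK)K
  step 3: IKK
  step 4: KK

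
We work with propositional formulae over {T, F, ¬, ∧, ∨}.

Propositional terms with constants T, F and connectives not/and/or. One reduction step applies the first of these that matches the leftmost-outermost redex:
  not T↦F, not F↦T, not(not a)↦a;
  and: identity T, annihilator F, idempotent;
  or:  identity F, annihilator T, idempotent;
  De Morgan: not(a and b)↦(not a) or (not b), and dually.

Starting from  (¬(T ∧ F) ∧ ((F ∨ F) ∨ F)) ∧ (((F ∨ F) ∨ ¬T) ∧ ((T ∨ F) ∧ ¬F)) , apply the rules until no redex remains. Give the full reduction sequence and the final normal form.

  start: (¬(T ∧ F) ∧ ((F ∨ F) ∨ F)) ∧ (((F ∨ F) ∨ ¬T) ∧ ((T ∨ F) ∧ ¬F))
  step 1: ((¬T ∨ ¬F) ∧ ((F ∨ F) ∨ F)) ∧ (((F ∨ F) ∨ ¬T) ∧ ((T ∨ F) ∧ ¬F))
  step 2: ((F ∨ ¬F) ∧ ((F ∨ F) ∨ F)) ∧ (((F ∨ F) ∨ ¬T) ∧ ((T ∨ F) ∧ ¬F))
  step 3: (¬F ∧ ((F ∨ F) ∨ F)) ∧ (((F ∨ F) ∨ ¬T) ∧ ((T ∨ F) ∧ ¬F))
  step 4: (T ∧ ((F ∨ F) ∨ F)) ∧ (((F ∨ F) ∨ ¬T) ∧ ((T ∨ F) ∧ ¬F))
  step 5: ((F ∨ F) ∨ F) ∧ (((F ∨ F) ∨ ¬T) ∧ ((T ∨ F) ∧ ¬F))
  step 6: (F ∨ F) ∧ (((F ∨ F) ∨ ¬T) ∧ ((T ∨ F) ∧ ¬F))
  step 7: F ∧ (((F ∨ F) ∨ ¬T) ∧ ((T ∨ F) ∧ ¬F))
  step 8: F

Answer: normal form = F  (in 8 steps)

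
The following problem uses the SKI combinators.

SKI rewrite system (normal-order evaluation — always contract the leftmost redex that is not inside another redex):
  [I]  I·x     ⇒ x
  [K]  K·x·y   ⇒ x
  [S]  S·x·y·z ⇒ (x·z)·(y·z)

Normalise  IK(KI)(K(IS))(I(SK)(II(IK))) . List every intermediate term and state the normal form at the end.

  start: IK(KI)(K(IS))(I(SK)(II(IK)))
  [1] K(KI)(K(IS))(I(SK)(II(IK)))
  [2] KI(I(SK)(II(IK)))
  [3] I

Answer: normal form = I  (in 3 steps)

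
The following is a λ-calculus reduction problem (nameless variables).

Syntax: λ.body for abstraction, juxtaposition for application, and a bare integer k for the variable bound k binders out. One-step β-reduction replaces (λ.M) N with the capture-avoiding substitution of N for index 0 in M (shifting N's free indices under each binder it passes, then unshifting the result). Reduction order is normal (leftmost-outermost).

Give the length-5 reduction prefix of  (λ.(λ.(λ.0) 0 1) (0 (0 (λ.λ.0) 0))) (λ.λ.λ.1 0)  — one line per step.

Answer: after 5 steps: λ.(λ.λ.λ.1 0) 0

Working:
  start: (λ.(λ.(λ.0) 0 1) (0 (0 (λ.λ.0) 0))) (λ.λ.λ.1 0)
  step 1: (λ.(λ.0) 0 (λ.λ.λ.1 0)) ((λ.λ.λ.1 0) ((λ.λ.λ.1 0) (λ.λ.0) (λ.λ.λ.1 0)))
  step 2: (λ.0) ((λ.λ.λ.1 0) ((λ.λ.λ.1 0) (λ.λ.0) (λ.λ.λ.1 0))) (λ.λ.λ.1 0)
  step 3: (λ.λ.λ.1 0) ((λ.λ.λ.1 0) (λ.λ.0) (λ.λ.λ.1 0)) (λ.λ.λ.1 0)
  step 4: (λ.λ.1 0) (λ.λ.λ.1 0)
  step 5: λ.(λ.λ.λ.1 0) 0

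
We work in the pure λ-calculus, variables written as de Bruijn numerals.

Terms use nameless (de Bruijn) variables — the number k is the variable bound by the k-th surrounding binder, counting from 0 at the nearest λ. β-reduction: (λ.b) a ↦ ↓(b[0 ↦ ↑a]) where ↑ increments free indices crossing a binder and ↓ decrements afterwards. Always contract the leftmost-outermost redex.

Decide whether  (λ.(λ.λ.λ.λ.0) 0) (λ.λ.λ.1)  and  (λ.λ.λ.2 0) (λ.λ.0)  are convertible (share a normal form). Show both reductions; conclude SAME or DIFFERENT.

Term A:
  start: (λ.(λ.λ.λ.λ.0) 0) (λ.λ.λ.1)
  →1  (λ.λ.λ.λ.0) (λ.λ.λ.1)
  →2  λ.λ.λ.0

Term B:
  start: (λ.λ.λ.2 0) (λ.λ.0)
  →1  λ.λ.(λ.λ.0) 0
  →2  λ.λ.λ.0

Answer: SAME — A ⇓ λ.λ.λ.0, B ⇓ λ.λ.λ.0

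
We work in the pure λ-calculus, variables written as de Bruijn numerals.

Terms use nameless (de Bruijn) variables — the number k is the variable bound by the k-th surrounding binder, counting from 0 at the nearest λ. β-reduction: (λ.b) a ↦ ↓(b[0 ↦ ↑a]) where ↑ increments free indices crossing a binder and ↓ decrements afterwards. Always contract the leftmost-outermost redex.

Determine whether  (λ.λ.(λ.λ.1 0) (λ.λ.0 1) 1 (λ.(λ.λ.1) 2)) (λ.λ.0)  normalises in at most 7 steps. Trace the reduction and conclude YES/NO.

  start: (λ.λ.(λ.λ.1 0) (λ.λ.0 1) 1 (λ.(λ.λ.1) 2)) (λ.λ.0)
  [1] λ.(λ.λ.1 0) (λ.λ.0 1) (λ.λ.0) (λ.(λ.λ.1) (λ.λ.0))
  [2] λ.(λ.(λ.λ.0 1) 0) (λ.λ.0) (λ.(λ.λ.1) (λ.λ.0))
  [3] λ.(λ.λ.0 1) (λ.λ.0) (λ.(λ.λ.1) (λ.λ.0))
  [4] λ.(λ.0 (λ.λ.0)) (λ.(λ.λ.1) (λ.λ.0))
  [5] λ.(λ.(λ.λ.1) (λ.λ.0)) (λ.λ.0)
  [6] λ.(λ.λ.1) (λ.λ.0)
  [7] λ.λ.λ.λ.0

Answer: YES — reaches normal form λ.λ.λ.λ.0 in 7 ≤ 7 steps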